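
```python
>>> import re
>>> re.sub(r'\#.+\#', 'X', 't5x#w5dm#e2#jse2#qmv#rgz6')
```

Every occurrence is swapped for 'X'.

't5xXrgz6'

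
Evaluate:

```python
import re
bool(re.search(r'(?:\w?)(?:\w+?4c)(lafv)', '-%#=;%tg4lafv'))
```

False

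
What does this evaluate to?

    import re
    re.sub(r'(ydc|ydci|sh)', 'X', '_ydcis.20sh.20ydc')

'_Xis.20X.20X'

Alternation tries branches left to right and keeps the first one that lets the overall match succeed at that position.
Matches: at [1:4] → 'ydc'; at [9:11] → 'sh'; at [14:17] → 'ydc'.
`sub` substitutes 'X' at each match site.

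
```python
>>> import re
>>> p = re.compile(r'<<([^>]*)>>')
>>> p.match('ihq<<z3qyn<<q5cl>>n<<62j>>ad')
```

`re.match` won't scan ahead — the pattern has to work from the very first character.
Here the string doesn't start with a match, so the call returns None.

None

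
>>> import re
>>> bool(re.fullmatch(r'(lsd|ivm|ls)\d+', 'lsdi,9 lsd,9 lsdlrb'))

`re.fullmatch` requires the pattern to consume the entire string.
Here the string isn't matched end-to-end, so the call returns None, and `bool(None)` is False.

False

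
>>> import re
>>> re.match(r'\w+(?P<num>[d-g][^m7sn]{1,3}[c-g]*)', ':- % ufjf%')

None

The pattern matches one or more of a word character; then a character in [d-g], then 1 to 3 of any character except [m7sn], then zero or more of a character in [c-g] (captured as 'num').
`re.match` only tries the pattern at the start of the string.
Here the pattern fails at index 0, so the call returns None.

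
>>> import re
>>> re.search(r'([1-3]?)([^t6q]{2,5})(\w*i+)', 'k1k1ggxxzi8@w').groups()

('', 'k1k1g', 'gxxzi')

The pattern matches optionally a character in [1-3] (captured); then 2 to 5 of any character except [t6q] (captured); then zero or more of a word character, then one or more of the literal 'i' (captured).
Unlike `match`, `search` isn't anchored — it looks for the pattern anywhere in the string.
The match spans [0:10] → 'k1k1ggxxzi'.
Captured: group 1 = '', group 2 = 'k1k1g', group 3 = 'gxxzi'.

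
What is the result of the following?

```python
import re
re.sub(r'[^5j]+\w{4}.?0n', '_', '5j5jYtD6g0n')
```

'5j5j_'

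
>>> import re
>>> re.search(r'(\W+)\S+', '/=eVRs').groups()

This matches one or more of a non-word character (captured); then one or more of a non-whitespace character.
`search` walks the string left to right and returns the first match it finds.
The match spans [0:6] → '/=eVRs'.
Captured: group 1 = '/='.

('/=',)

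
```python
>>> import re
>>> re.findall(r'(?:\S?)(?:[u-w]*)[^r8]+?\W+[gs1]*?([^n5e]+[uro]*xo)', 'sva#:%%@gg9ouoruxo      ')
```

['gg9ouoruxo']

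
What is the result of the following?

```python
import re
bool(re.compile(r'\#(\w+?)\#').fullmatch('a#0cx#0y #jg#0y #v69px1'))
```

False

`re.fullmatch` requires the pattern to consume the entire string.
Here the pattern can't cover the whole string, so the call returns None, and `bool(None)` is False.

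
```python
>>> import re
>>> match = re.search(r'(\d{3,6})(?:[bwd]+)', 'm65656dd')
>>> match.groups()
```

The match spans [1:8] → '65656dd'.
Captured: group 1 = '65656'.

('65656',)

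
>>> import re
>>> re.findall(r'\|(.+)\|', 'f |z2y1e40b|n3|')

One capturing group, so `findall` returns just the captured substring from the one match — 1 in all.

['z2y1e40b|n3']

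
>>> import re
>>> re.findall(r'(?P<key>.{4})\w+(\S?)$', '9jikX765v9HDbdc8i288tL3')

[('9jik', '')]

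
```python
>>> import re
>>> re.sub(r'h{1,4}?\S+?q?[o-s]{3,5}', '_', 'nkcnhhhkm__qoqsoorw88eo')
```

'nkcn_rw88eo'

This matches 1 to 4 of a literal 'h' (lazy), then one or more of a non-whitespace character (lazy); then optionally a literal 'q', then 3 to 5 of a character in [o-s].
Lazy quantifiers expand one character at a time until the remainder of the pattern can match.
Matches: at [4:17] → 'hhhkm__qoqsoo'.
Each match is replaced by '_'.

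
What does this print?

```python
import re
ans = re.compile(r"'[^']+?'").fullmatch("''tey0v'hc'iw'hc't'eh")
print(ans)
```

None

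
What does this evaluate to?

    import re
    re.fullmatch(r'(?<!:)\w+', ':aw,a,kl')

None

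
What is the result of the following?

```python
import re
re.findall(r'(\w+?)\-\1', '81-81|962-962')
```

A backreference is literal: `\1` must see the identical characters the first group matched.
`findall` collects group 1 from each match (2 total).

['81', '962']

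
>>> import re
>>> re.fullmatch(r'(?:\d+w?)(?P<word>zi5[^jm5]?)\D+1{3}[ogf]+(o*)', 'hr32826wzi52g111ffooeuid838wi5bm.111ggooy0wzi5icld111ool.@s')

Pattern: one or more of a digit, then optionally a literal 'w' (non-capturing group); then the literal 'zi5', then optionally any character except [jm5] (captured as 'word'); then one or more of a non-digit, then exactly 3 of the literal '1', then one or more of one of [ogf]; then zero or more of a literal 'o' (captured).
For `fullmatch`, every character of the input must be accounted for by the pattern.
Here the string isn't matched end-to-end, so the call returns None.

None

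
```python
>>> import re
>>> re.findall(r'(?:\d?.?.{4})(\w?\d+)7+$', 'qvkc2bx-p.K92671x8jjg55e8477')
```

The pattern matches optionally a digit, then optionally any character, then exactly 4 of any character (non-capturing group); then optionally a word character, then one or more of a digit (captured); then one or more of a literal '7'; then anchored at the end.
Walking the string: at [17:28] match '8jjg55e8477', group 1 = 'e847'.
`findall` collects group 1 from the one match (1 total).

['e847']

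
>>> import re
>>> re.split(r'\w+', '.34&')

The pattern matches one or more of a word character.
Matches to split on: at [1:3] → '34'.
Splitting on the pattern gives 2 pieces.

['.', '&']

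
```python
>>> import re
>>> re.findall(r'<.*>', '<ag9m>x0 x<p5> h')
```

Scanning left to right: at [0:14] → '<ag9m>x0 x<p5>'.
No capturing groups, so `findall` returns the 1 full match string.

['<ag9m>x0 x<p5>']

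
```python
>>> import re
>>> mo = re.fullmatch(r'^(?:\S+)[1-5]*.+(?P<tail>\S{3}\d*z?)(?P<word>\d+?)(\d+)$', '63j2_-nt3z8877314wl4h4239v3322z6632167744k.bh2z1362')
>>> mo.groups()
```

This matches anchored at the start of the string; then one or more of a non-whitespace character (non-capturing group); then zero or more of a character in [1-5], then one or more of any character; then exactly 3 of a non-whitespace character, then zero or more of a digit, then optionally the literal 'z' (captured as 'tail'); then one or more of a digit (lazy) (captured as 'word'); then one or more of a digit (captured); then anchored at the end.
`re.fullmatch` is like wrapping the pattern in `^…$` (in single-line mode).
The match spans [0:51] → '63j2_-nt3z8877314wl4h4239v3322z6632167744k.bh2z1362'.
Captured: group 1 = 'z13', group 2 = '6', group 3 = '2'.

('z13', '6', '2')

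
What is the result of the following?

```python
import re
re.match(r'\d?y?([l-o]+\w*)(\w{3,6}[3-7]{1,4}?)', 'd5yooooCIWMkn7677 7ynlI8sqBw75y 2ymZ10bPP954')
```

This matches optionally a digit, then optionally the literal 'y'; then one or more of a character in [l-o], then zero or more of a word character (captured); then 3 to 6 of a word character, then 1 to 4 of a character in [3-7] (lazy) (captured).
`re.match` won't scan ahead — the pattern has to work from the very first character.
Here position 0 doesn't satisfy it, so the call returns None.

None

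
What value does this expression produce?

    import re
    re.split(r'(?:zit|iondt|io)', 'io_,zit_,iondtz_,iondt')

Alternation isn't longest-match — the leftmost alternative that fits at this position is chosen.
Matches to split on: at [0:2] → 'io'; at [4:7] → 'zit'; at [9:14] → 'iondt'; at [17:22] → 'iondt'.
Splitting on the pattern gives 5 pieces.

['', '_,', '_,', 'z_,', '']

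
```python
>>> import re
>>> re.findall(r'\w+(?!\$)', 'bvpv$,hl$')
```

The negative lookahead/lookbehind blocks any match where the forbidden context is present.
Scanning left to right: at [0:3] → 'bvp'; at [6:7] → 'h'.
`findall` yields the raw match text (2 of them) because the pattern has no groups.

['bvp', 'h']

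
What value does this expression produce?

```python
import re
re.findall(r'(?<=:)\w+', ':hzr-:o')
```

['hzr', 'o']

The `(?=…)`/`(?<=…)` assertion just peeks at neighbouring text; it doesn't advance the match position.
Matches: at [1:4] → 'hzr'; at [6:7] → 'o'.
`findall` yields the raw match text (2 of them) because the pattern has no groups.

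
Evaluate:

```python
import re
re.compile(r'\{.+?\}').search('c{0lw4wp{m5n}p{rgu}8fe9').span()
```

(1, 13)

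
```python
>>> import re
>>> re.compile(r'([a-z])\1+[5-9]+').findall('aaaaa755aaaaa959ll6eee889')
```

['a', 'a', 'l', 'e']

The backreference `\1` re-matches whatever the first group consumed, character for character.
Walking the string: at [0:8] match 'aaaaa755', group 1 = 'a'; at [8:16] match 'aaaaa959', group 1 = 'a'; at [16:19] match 'll6', group 1 = 'l'; at [19:25] match 'eee889', group 1 = 'e'.
`findall` collects group 1 from each match (4 total).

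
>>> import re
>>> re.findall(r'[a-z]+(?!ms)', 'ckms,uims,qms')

A negative assertion filters positions out without eating any characters.
Scanning left to right: at [0:4] → 'ckms'; at [5:9] → 'uims'; at [10:13] → 'qms'.
`findall` yields the raw match text (3 of them) because the pattern has no groups.

['ckms', 'uims', 'qms']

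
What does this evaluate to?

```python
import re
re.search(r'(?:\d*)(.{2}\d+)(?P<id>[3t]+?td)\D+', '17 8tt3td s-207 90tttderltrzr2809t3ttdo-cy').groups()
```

This matches zero or more of a digit (non-capturing group); then exactly 2 of any character, then one or more of a digit (captured); then one or more of one of [3t] (lazy), then the literal 'td' (captured as 'id'); then one or more of a non-digit.
`re.search` scans for the first position where the pattern succeeds.
The match spans [0:12] → '17 8tt3td s-'.
Captured: group 1 = '7 8', group 2 = 'tt3td'.

('7 8', 'tt3td')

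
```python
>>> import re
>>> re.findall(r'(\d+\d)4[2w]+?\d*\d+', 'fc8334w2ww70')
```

['833']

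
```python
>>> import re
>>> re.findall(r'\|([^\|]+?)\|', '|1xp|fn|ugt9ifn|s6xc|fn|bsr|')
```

Walking the string: at [0:5] match '|1xp|', group 1 = '1xp'; at [7:16] match '|ugt9ifn|', group 1 = 'ugt9ifn'; at [20:24] match '|fn|', group 1 = 'fn'.
One capturing group, so `findall` returns just the captured substring from each match — 3 in all.

['1xp', 'ugt9ifn', 'fn']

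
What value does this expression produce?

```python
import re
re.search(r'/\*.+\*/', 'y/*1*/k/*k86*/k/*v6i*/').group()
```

Unlike `match`, `search` isn't anchored — it looks for the pattern anywhere in the string.
The match spans [1:22] → '/*1*/k/*k86*/k/*v6i*/'.

'/*1*/k/*k86*/k/*v6i*/'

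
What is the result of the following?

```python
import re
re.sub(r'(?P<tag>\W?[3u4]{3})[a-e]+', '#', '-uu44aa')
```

'-u#'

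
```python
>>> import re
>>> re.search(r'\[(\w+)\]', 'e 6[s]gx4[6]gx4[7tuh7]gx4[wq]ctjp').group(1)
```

Unlike `match`, `search` isn't anchored — it looks for the pattern anywhere in the string.
The match spans [3:6] → '[s]'.
Captured: group 1 = 's'.

's'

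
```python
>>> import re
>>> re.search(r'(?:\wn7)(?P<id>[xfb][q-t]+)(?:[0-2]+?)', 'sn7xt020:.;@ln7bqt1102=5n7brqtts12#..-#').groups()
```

('xt',)

The pattern matches a word character, then the literal 'n7' (non-capturing group); then one of [xfb], then one or more of a character in [q-t] (captured as 'id'); then one or more of a character in [0-2] (lazy) (non-capturing group).
With the lazy modifier that quantifier settles for the fewest repetitions that let the rest of the pattern succeed (the atoms after it are unaffected and can still be greedy).
Unlike `match`, `search` isn't anchored — it looks for the pattern anywhere in the string.
The match spans [0:6] → 'sn7xt0'.
Captured: group 1 = 'xt'.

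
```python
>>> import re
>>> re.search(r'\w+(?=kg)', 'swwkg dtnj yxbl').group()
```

'sww'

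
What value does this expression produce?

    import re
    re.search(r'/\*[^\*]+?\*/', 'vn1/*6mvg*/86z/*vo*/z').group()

The match spans [3:11] → '/*6mvg*/'.

'/*6mvg*/'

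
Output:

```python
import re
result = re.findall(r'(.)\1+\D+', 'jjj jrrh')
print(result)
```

['j']

The backreference `\1` re-matches whatever the first group consumed, character for character.
With a single group, `findall` returns only what that group captured — 1 item.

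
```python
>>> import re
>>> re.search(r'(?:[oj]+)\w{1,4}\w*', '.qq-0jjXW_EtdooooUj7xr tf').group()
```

This matches one or more of one of [oj] (non-capturing group); then 1 to 4 of a word character, then zero or more of a word character.
Unlike `match`, `search` isn't anchored — it looks for the pattern anywhere in the string.
The match spans [5:22] → 'jjXW_EtdooooUj7xr'.

'jjXW_EtdooooUj7xr'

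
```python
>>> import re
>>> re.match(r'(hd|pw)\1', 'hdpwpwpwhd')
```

None

After group 1 captures some text, `\1` only succeeds where that same text appears again.
`re.match` won't scan ahead — the pattern has to work from the very first character.
Here the string doesn't start with a match, so the call returns None.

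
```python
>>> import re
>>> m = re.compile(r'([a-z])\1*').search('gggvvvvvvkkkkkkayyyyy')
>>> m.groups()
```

A backreference is literal: `\1` must see the identical characters the first group matched.
Unlike `match`, `search` isn't anchored — it looks for the pattern anywhere in the string.
The match spans [0:3] → 'ggg'.
Captured: group 1 = 'g'.

('g',)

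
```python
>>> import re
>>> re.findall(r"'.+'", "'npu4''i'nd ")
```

Scanning left to right: at [0:9] → "'npu4''i'".
`findall` yields the raw match text (1 of them) because the pattern has no groups.

["'npu4''i'"]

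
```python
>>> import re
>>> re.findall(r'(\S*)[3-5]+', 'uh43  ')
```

['uh4']

This matches zero or more of a non-whitespace character (captured); then one or more of a character in [3-5].
Walking the string: at [0:4] match 'uh43', group 1 = 'uh4'.
`findall` collects group 1 from the one match (1 total).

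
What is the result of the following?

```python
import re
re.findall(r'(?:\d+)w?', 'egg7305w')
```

The pattern matches one or more of a digit (non-capturing group); then optionally a literal 'w'.
Matches: at [3:8] → '7305w'.
No capturing groups, so `findall` returns the 1 full match string.

['7305w']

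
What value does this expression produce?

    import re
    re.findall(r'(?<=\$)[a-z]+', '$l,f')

['l']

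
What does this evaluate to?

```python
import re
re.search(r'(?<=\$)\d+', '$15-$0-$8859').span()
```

(1, 3)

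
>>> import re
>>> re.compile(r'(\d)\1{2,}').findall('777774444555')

['7', '4', '5']

`\1` has to match the exact text group 1 already captured.
Matches: at [0:5] match '77777', group 1 = '7'; at [5:9] match '4444', group 1 = '4'; at [9:12] match '555', group 1 = '5'.
`findall` collects group 1 from each match (3 total).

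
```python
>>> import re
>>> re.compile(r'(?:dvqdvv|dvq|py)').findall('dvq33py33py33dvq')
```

['dvq', 'py', 'py', 'dvq']

With no groups in the pattern, `findall` gives back each whole match — 4 here.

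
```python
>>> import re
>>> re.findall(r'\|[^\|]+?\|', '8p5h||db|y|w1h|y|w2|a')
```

['|db|', '|w1h|', '|w2|']

Scanning left to right: at [5:9] → '|db|'; at [10:15] → '|w1h|'; at [16:20] → '|w2|'.
Since nothing is captured, `findall` lists the 3 matched substrings directly.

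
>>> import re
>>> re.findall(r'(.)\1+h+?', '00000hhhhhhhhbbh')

['0', 'h', 'b']

The backreference `\1` re-matches whatever the first group consumed, character for character.
Scanning left to right: at [0:6] match '00000h', group 1 = '0'; at [6:13] match 'hhhhhhh', group 1 = 'h'; at [13:16] match 'bbh', group 1 = 'b'.
One capturing group, so `findall` returns just the captured substring from each match — 3 in all.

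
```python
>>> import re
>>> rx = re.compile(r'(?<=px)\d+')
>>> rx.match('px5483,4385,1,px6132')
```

None

The lookaround is zero-width — it requires the adjacent text to match without consuming it, so the asserted text isn't part of the match.
`match` is anchored at position 0; if the pattern doesn't fit there, it returns None.
Here the pattern fails at index 0, so the call returns None.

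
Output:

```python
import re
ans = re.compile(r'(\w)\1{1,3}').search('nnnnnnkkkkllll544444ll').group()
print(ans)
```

After group 1 captures some text, `\1` only succeeds where that same text appears again.
The match spans [0:4] → 'nnnn'.

nnnn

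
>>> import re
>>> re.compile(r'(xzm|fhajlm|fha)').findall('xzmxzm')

One capturing group, so `findall` returns just the captured substring from each match — 2 in all.

['xzm', 'xzm']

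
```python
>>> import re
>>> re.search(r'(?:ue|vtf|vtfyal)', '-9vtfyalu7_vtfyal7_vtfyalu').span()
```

(2, 5)

Alternation tries branches left to right and keeps the first one that lets the overall match succeed at that position.
`re.search` scans for the first position where the pattern succeeds.
The match spans [2:5] → 'vtf'.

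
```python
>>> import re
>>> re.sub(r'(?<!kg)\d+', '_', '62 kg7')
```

`(?!…)`/`(?<!…)` only lets a position through if the neighbouring text does NOT match; no characters are consumed.
Matches: at [0:2] → '62'.
Every occurrence is swapped for '_'.

'_ kg7'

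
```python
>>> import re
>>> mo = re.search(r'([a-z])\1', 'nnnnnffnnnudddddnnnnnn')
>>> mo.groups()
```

The match spans [0:2] → 'nn'.
Captured: group 1 = 'n'.

('n',)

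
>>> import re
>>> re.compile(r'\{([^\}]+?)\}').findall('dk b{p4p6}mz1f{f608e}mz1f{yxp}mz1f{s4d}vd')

['p4p6', 'f608e', 'yxp', 's4d']

Scanning left to right: at [4:10] match '{p4p6}', group 1 = 'p4p6'; at [14:21] match '{f608e}', group 1 = 'f608e'; at [25:30] match '{yxp}', group 1 = 'yxp'; at [34:39] match '{s4d}', group 1 = 's4d'.
One capturing group, so `findall` returns just the captured substring from each match — 4 in all.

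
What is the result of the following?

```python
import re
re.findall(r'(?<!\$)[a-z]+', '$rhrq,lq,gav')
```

['hrq', 'lq', 'gav']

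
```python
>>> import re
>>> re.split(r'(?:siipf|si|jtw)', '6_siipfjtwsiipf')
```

['6_', '', '', '']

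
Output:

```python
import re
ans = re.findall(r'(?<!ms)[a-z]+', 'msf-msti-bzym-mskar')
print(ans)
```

The negative lookahead/lookbehind blocks any match where the forbidden context is present.
Since nothing is captured, `findall` lists the 4 matched substrings directly.

['msf', 'msti', 'bzym', 'mskar']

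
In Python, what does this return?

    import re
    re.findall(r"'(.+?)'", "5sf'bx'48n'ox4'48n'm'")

['bx', 'ox4', 'm']

Walking the string: at [3:7] match "'bx'", group 1 = 'bx'; at [10:15] match "'ox4'", group 1 = 'ox4'; at [18:21] match "'m'", group 1 = 'm'.
Because there's exactly one group, `findall` drops the full match and keeps group 1 from each hit.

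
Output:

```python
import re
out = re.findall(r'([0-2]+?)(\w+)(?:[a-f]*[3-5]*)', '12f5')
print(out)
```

A non-greedy quantifier consumes as few characters as it can — just enough that the remainder of the pattern still matches from where it stops; whatever follows it matches normally.
Multiple groups make `findall` return tuples — one 2-tuple for the one match.

[('1', '2f5')]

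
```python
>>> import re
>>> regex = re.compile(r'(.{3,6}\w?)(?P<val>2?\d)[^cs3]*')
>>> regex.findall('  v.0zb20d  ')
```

[('  v.0zb', '20')]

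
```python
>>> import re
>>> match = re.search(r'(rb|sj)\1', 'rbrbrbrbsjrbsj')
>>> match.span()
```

(0, 4)

After group 1 captures some text, `\1` only succeeds where that same text appears again.
`re.search` tries every starting position until one works.
The match spans [0:4] → 'rbrb'.
Captured: group 1 = 'rb'.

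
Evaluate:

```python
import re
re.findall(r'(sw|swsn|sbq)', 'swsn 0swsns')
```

`|` is ordered: at each position the engine commits to the first alternative that works.
Walking the string: at [0:2] match 'sw', group 1 = 'sw'; at [6:8] match 'sw', group 1 = 'sw'.
Because there's exactly one group, `findall` drops the full match and keeps group 1 from each hit.

['sw', 'sw']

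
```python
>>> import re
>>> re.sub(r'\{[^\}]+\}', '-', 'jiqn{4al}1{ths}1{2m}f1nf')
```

Matches: at [4:9] → '{4al}'; at [10:15] → '{ths}'; at [16:20] → '{2m}'.
`sub` substitutes '-' at each match site.

'jiqn-1-1-f1nf'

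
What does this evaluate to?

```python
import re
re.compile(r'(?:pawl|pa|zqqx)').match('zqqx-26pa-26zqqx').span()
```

`re.match` only tries the pattern at the start of the string.
The match spans [0:4] → 'zqqx'.

(0, 4)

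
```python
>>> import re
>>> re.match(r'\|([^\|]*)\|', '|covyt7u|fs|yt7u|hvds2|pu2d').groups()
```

`re.match` won't scan ahead — the pattern has to work from the very first character.
The match spans [0:9] → '|covyt7u|'.
Captured: group 1 = 'covyt7u'.

('covyt7u',)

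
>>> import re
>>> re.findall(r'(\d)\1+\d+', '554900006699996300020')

After group 1 captures some text, `\1` only succeeds where that same text appears again.
Walking the string: at [0:21] match '554900006699996300020', group 1 = '5'.
One capturing group, so `findall` returns just the captured substring from the one match — 1 in all.

['5']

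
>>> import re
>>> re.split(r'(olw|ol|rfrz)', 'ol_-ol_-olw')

['', 'ol', '_-', 'ol', '_-', 'olw', '']

Alternation isn't longest-match — the leftmost alternative that fits at this position is chosen.
The group in the pattern means `split` returns the separators' captures alongside the pieces.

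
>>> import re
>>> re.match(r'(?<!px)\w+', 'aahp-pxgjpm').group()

'aahp'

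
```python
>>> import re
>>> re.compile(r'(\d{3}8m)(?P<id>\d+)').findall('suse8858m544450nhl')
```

[('8858m', '544450')]

Pattern: exactly 3 of a digit, then the literal '8m' (captured); then one or more of a digit (captured as 'id').
Matches: at [4:15] match '8858m544450', groups = ('8858m', '544450').
With 2 capturing groups, `findall` returns a 2-tuple per match.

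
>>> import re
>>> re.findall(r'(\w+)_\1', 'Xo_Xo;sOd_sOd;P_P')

['Xo', 'sOd', 'P']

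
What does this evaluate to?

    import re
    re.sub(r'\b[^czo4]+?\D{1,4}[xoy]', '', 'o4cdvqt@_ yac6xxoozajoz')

Pattern: a word boundary (`\b`, zero-width); then one or more of any character except [czo4] (lazy); then 1 to 4 of a non-digit, then one of [xoy].
Matches: at [7:11] → '@_ y'.
Every occurrence is swapped for ''.

'o4cdvqtac6xxoozajoz'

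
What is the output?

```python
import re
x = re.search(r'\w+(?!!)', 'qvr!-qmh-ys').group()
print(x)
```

qv

A negative assertion filters positions out without eating any characters.
`re.search` scans for the first position where the pattern succeeds.
The match spans [0:2] → 'qv'.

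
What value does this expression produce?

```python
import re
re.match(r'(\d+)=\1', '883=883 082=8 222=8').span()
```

`re.match` won't scan ahead — the pattern has to work from the very first character.
The match spans [0:7] → '883=883'.

(0, 7)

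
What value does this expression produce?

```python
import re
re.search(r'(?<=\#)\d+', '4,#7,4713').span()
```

(3, 4)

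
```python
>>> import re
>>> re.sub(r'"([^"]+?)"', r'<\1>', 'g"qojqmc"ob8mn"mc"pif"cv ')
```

Matches: at [1:9] → '"qojqmc"'; at [14:18] → '"mc"'.
`\1` in the replacement pulls in group 1's text for each match.

'g<qojqmc>ob8mn<mc>pif"cv '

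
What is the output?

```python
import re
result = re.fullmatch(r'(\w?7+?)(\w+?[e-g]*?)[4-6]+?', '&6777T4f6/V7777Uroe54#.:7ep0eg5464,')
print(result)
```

None

The pattern matches optionally a word character, then one or more of the literal '7' (lazy) (captured); then one or more of a word character (lazy), then zero or more of a character in [e-g] (lazy) (captured); then one or more of a character in [4-6] (lazy).
`re.fullmatch` requires the pattern to consume the entire string.
Here the string isn't matched end-to-end, so the call returns None.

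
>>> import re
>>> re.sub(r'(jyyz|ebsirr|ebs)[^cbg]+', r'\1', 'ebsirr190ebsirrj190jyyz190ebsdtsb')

'ebsirrbsirrj190jyyzbsdtsb'

`|` is ordered: at each position the engine commits to the first alternative that works.
The replacement refers to a captured group, so each match is rewritten using its own captured text.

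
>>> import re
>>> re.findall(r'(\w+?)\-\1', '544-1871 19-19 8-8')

['19', '8']

After group 1 captures some text, `\1` only succeeds where that same text appears again.
Walking the string: at [9:14] match '19-19', group 1 = '19'; at [15:18] match '8-8', group 1 = '8'.
One capturing group, so `findall` returns just the captured substring from each match — 2 in all.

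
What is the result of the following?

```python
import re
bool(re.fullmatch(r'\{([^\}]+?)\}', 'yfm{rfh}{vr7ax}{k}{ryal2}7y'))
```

`re.fullmatch` requires the pattern to consume the entire string.
Here the string isn't matched end-to-end, so the call returns None, and `bool(None)` is False.

False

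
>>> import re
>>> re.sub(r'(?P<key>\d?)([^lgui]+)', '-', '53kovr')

'-'

`sub` substitutes '-' at each match site.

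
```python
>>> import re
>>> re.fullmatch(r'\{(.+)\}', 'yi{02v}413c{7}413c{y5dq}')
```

`re.fullmatch` is like wrapping the pattern in `^…$` (in single-line mode).
Here the pattern can't cover the whole string, so the call returns None.

None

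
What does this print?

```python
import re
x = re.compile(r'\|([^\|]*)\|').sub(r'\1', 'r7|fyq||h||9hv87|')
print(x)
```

r7fyqh9hv87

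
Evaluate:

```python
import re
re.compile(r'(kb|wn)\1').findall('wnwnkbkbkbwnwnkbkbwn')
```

['wn', 'kb', 'wn', 'kb']

A backreference is literal: `\1` must see the identical characters the first group matched.
Scanning left to right: at [0:4] match 'wnwn', group 1 = 'wn'; at [4:8] match 'kbkb', group 1 = 'kb'; at [10:14] match 'wnwn', group 1 = 'wn'; at [14:18] match 'kbkb', group 1 = 'kb'.
Because there's exactly one group, `findall` drops the full match and keeps group 1 from each hit.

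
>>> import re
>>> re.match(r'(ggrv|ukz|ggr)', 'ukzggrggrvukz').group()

'ukz'

`match` is anchored at position 0; if the pattern doesn't fit there, it returns None.
The match spans [0:3] → 'ukz'.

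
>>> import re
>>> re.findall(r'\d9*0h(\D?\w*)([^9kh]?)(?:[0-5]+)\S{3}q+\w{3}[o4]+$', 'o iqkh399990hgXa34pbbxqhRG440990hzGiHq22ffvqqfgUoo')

[('gXa34pbbxqhRG440990hzGiHq2', '')]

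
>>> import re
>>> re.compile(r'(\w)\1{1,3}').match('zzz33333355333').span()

(0, 3)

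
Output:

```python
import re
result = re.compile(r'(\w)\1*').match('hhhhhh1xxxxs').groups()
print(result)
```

('h',)

A backreference is literal: `\1` must see the identical characters the first group matched.
`re.match` won't scan ahead — the pattern has to work from the very first character.
The match spans [0:6] → 'hhhhhh'.
Captured: group 1 = 'h'.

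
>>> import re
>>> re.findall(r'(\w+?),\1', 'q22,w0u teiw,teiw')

['teiw']

A backreference is literal: `\1` must see the identical characters the first group matched.
Walking the string: at [8:17] match 'teiw,teiw', group 1 = 'teiw'.
Because there's exactly one group, `findall` drops the full match and keeps group 1 from the one hit.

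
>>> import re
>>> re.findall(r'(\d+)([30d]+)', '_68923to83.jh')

[('6892', '3'), ('8', '3')]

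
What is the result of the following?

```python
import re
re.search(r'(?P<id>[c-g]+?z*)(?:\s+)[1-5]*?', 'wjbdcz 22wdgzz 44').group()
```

'dcz '

A `+?`/`*?`/`{m,n}?` starts at its minimum and grows only as far as needed for what follows to match.
The match spans [3:7] → 'dcz '.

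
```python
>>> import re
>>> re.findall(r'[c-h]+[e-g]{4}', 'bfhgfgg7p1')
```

Pattern: one or more of a character in [c-h]; then exactly 4 of a character in [e-g].
Walking the string: at [1:7] → 'fhgfgg'.
No capturing groups, so `findall` returns the 1 full match string.

['fhgfgg']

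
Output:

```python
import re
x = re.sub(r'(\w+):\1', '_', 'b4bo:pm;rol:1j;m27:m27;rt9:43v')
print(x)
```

b4bo:pm;rol:1j;_;rt9:43v

`\1` has to match the exact text group 1 already captured.
Matches: at [15:22] → 'm27:m27'.
Every occurrence is swapped for '_'.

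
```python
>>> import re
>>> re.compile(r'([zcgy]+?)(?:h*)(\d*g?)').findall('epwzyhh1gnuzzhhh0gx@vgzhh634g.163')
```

[('z', ''), ('y', '1g'), ('z', ''), ('z', '0g'), ('g', ''), ('z', '634g')]

The pattern matches one or more of one of [zcgy] (lazy) (captured); then zero or more of a literal 'h' (non-capturing group); then zero or more of a digit, then optionally a literal 'g' (captured).
With the lazy modifier that quantifier settles for the fewest repetitions that let the rest of the pattern succeed (the atoms after it are unaffected and can still be greedy).
Matches: at [3:4] match 'z', groups = ('z', ''); at [4:9] match 'yhh1g', groups = ('y', '1g'); at [11:12] match 'z', groups = ('z', ''); at [12:18] match 'zhhh0g', groups = ('z', '0g'); at [21:22] match 'g', groups = ('g', ''); ….
2 groups means each result is a tuple of 2 captured strings — 6 here.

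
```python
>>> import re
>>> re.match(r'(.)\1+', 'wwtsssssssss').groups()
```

The match spans [0:2] → 'ww'.
Captured: group 1 = 'w'.

('w',)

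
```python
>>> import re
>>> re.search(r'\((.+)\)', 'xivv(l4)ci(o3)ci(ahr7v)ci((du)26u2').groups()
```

('l4)ci(o3)ci(ahr7v)ci((du',)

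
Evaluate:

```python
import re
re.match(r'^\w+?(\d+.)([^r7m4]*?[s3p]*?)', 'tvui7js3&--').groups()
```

('7j', '')

The match spans [0:6] → 'tvui7j'.
Captured: group 1 = '7j', group 2 = ''.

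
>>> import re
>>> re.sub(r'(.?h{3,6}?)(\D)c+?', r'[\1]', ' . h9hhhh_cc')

' . h[9hhhh]c'

This matches optionally any character, then 3 to 6 of the literal 'h' (lazy) (captured); then a non-digit (captured); then one or more of a literal 'c' (lazy).
A non-greedy quantifier consumes as few characters as it can — just enough that the remainder of the pattern still matches from where it stops; whatever follows it matches normally.
Matches: at [4:11] → '9hhhh_c'.
The replacement refers to a captured group, so each match is rewritten using its own captured text.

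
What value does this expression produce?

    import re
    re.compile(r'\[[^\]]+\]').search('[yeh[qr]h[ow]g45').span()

(0, 8)

The match spans [0:8] → '[yeh[qr]'.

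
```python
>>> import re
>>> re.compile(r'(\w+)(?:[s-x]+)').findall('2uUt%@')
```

The pattern matches one or more of a word character (captured); then one or more of a character in [s-x] (non-capturing group).
Matches: at [0:4] match '2uUt', group 1 = '2uU'.
`findall` collects group 1 from the one match (1 total).

['2uU']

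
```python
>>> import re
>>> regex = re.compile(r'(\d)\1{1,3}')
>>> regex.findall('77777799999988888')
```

['7', '7', '9', '9', '8']

The backreference `\1` re-matches whatever the first group consumed, character for character.
Because there's exactly one group, `findall` drops the full match and keeps group 1 from each hit.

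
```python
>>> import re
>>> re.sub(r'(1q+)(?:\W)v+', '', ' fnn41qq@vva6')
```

Each match is replaced by ''.

' fnn4a6'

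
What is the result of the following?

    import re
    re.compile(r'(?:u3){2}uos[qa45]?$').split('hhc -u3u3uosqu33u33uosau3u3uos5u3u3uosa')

Pattern: the literal 'u3' repeated 2 times, then the literal 'uos'; then optionally one of [qa45]; then anchored at the end.
`split` removes every match and returns the 2 fragments in between.

['hhc -u3u3uosqu33u33uosau3u3uos5', '']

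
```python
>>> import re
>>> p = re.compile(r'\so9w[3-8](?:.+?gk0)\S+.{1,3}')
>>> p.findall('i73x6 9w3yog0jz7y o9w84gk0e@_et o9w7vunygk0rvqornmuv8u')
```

With the lazy modifier that quantifier settles for the fewest repetitions that let the rest of the pattern succeed (the atoms after it are unaffected and can still be greedy).
No capturing groups, so `findall` returns the 1 full match string.

[' o9w84gk0e@_et o9']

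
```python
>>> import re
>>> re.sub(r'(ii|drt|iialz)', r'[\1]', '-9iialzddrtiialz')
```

'-9[ii]alzd[drt][ii]alz'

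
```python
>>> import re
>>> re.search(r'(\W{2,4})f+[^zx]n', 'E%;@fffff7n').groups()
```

('%;@',)

The match spans [1:11] → '%;@fffff7n'.
Captured: group 1 = '%;@'.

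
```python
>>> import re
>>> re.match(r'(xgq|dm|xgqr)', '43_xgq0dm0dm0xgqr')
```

`match` is anchored at position 0; if the pattern doesn't fit there, it returns None.
Here the string doesn't start with a match, so the call returns None.

None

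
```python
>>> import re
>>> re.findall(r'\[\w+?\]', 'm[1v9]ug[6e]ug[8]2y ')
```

Matches: at [1:6] → '[1v9]'; at [8:12] → '[6e]'; at [14:17] → '[8]'.
With no groups in the pattern, `findall` gives back each whole match — 3 here.

['[1v9]', '[6e]', '[8]']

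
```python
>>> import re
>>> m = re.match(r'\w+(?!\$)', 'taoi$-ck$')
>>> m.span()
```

(0, 3)

`(?!…)`/`(?<!…)` only lets a position through if the neighbouring text does NOT match; no characters are consumed.
`re.match` only tries the pattern at the start of the string.
The match spans [0:3] → 'tao'.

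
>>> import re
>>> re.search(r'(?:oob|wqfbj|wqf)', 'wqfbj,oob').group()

'wqfbj'

Alternation isn't longest-match — the leftmost alternative that fits at this position is chosen.
The match spans [0:5] → 'wqfbj'.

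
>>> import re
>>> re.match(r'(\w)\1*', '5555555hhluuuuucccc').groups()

('5',)

A backreference is literal: `\1` must see the identical characters the first group matched.
With `match`, the pattern is implicitly anchored at the beginning.
The match spans [0:7] → '5555555'.
Captured: group 1 = '5'.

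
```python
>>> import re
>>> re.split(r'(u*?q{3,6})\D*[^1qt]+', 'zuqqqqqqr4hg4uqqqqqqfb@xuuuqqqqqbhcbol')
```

['z', 'uqqqqqq', '', 'qqqqqq', '']

This matches zero or more of a literal 'u' (lazy), then 3 to 6 of the literal 'q' (captured); then zero or more of a non-digit, then one or more of any character except [1qt].
Matches to split on: at [1:14] → 'uqqqqqqr4hg4u'; at [14:38] → 'qqqqqqfb@xuuuqqqqqbhcbol'.
The group in the pattern means `split` returns the separators' captures alongside the pieces.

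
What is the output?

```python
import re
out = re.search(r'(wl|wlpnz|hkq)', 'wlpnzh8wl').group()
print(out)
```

wl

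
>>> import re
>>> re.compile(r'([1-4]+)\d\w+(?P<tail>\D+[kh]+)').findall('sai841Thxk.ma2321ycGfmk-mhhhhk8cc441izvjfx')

[('4', 'xk'), ('232', '-mhhhhk')]

This matches one or more of a character in [1-4] (captured); then a digit, then one or more of a word character; then one or more of a non-digit, then one or more of one of [kh] (captured as 'tail').
Scanning left to right: at [4:10] match '41Thxk', groups = ('4', 'xk'); at [13:30] match '2321ycGfmk-mhhhhk', groups = ('232', '-mhhhhk').
With 2 capturing groups, `findall` returns a 2-tuple per match.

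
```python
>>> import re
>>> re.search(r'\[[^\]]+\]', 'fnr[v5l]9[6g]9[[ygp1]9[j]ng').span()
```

The match spans [3:8] → '[v5l]'.

(3, 8)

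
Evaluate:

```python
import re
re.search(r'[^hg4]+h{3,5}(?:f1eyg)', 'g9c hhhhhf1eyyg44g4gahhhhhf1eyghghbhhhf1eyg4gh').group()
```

'ahhhhhf1eyg'

Pattern: one or more of any character except [hg4], then 3 to 5 of the literal 'h'; then the literal 'f1', then the literal 'eyg' (non-capturing group).
`search` walks the string left to right and returns the first match it finds.
The match spans [20:31] → 'ahhhhhf1eyg'.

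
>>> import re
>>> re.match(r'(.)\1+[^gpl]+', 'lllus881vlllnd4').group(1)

'l'

The match spans [0:9] → 'lllus881v'.
Captured: group 1 = 'l'.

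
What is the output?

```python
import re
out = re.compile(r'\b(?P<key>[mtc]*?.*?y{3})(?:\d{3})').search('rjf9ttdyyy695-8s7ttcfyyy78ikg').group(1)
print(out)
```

rjf9ttdyyy

Pattern: a word boundary (`\b`, zero-width); then zero or more of one of [mtc] (lazy), then zero or more of any character (lazy), then exactly 3 of a literal 'y' (captured as 'key'); then exactly 3 of a digit (non-capturing group).
`search` walks the string left to right and returns the first match it finds.
The match spans [0:13] → 'rjf9ttdyyy695'.
Captured: group 1 = 'rjf9ttdyyy'.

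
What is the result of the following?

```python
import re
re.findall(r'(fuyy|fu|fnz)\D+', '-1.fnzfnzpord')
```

Scanning left to right: at [3:13] match 'fnzfnzpord', group 1 = 'fnz'.
With a single group, `findall` returns only what that group captured — 1 item.

['fnz']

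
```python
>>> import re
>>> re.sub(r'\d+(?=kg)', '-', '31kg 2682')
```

'-kg 2682'

Lookahead/lookbehind check context without consuming it, so the matched span excludes the asserted characters.
Every occurrence is swapped for '-'.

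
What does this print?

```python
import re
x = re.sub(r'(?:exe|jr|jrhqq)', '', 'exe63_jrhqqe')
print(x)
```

Branches in `(...|...)` are attempted left-to-right; the first branch that allows the whole pattern to succeed is taken.
Matches: at [0:3] → 'exe'; at [6:8] → 'jr'.
Every occurrence is swapped for ''.

63_hqqe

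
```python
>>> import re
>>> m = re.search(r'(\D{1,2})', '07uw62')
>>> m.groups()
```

This matches 1 to 2 of a non-digit (captured).
Unlike `match`, `search` isn't anchored — it looks for the pattern anywhere in the string.
The match spans [2:4] → 'uw'.
Captured: group 1 = 'uw'.

('uw',)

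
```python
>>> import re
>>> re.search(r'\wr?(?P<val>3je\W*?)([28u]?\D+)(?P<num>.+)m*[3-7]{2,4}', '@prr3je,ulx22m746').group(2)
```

This matches a word character, then optionally the literal 'r'; then the literal '3je', then zero or more of a non-word character (lazy) (captured as 'val'); then optionally one of [28u], then one or more of a non-digit (captured); then one or more of any character (captured as 'num'); then zero or more of the literal 'm', then 2 to 4 of a character in [3-7].
Because the quantifier is non-greedy, it stops expanding at the earliest point where the rest of the pattern can succeed.
`re.search` tries every starting position until one works.
The match spans [2:17] → 'rr3je,ulx22m746'.
Captured: group 1 = '3je', group 2 = ',ulx', group 3 = '22m7'.

',ulx'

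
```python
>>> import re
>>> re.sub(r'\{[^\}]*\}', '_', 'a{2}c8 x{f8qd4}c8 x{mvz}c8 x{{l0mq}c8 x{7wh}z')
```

Matches: at [1:4] → '{2}'; at [8:15] → '{f8qd4}'; at [19:24] → '{mvz}'; at [28:35] → '{{l0mq}'; at [39:44] → '{7wh}'.
`sub` substitutes '_' at each match site.

'a_c8 x_c8 x_c8 x_c8 x_z'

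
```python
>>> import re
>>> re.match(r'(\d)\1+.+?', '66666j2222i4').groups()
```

('6',)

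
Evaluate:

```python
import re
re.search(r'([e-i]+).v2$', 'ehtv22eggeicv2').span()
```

(6, 14)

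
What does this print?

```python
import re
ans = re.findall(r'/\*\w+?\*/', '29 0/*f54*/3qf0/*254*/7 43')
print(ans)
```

['/*f54*/', '/*254*/']

Walking the string: at [4:11] → '/*f54*/'; at [15:22] → '/*254*/'.
`findall` yields the raw match text (2 of them) because the pattern has no groups.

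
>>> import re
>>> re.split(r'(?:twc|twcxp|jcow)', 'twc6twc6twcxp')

['', '6', '6', 'xp']

Branches in `(...|...)` are attempted left-to-right; the first branch that allows the whole pattern to succeed is taken.
Matches to split on: at [0:3] → 'twc'; at [4:7] → 'twc'; at [8:11] → 'twc'.
Splitting on the pattern gives 4 pieces.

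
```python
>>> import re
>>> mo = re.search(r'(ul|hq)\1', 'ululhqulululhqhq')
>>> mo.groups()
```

The match spans [0:4] → 'ulul'.
Captured: group 1 = 'ul'.

('ul',)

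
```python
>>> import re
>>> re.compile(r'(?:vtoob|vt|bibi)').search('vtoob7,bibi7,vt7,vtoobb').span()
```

(0, 5)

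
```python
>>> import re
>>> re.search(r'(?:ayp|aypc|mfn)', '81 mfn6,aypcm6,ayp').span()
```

The match spans [3:6] → 'mfn'.

(3, 6)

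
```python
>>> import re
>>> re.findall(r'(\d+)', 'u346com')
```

This matches one or more of a digit (captured).
Scanning left to right: at [1:4] match '346', group 1 = '346'.
`findall` collects group 1 from the one match (1 total).

['346']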